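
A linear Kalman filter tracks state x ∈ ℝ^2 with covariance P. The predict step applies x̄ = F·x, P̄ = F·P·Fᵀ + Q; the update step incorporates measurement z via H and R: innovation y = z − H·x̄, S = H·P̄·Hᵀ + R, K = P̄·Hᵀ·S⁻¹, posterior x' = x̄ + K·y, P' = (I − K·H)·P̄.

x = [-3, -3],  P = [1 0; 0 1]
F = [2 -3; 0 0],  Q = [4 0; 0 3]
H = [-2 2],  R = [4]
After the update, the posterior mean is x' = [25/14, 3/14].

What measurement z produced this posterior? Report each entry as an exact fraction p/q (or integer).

x̄ = F·x = [3, 0]
P̄ = F·P·Fᵀ + Q = [17 0; 0 3]
S = H·P̄·Hᵀ + R = [84]
K = P̄·Hᵀ·S⁻¹ = [-17/42; 1/14]
x' − x̄ = [-17/14, 3/14] = K·y
y = (KᵀK)⁻¹·Kᵀ·(x' − x̄) = [3]
z = y + H·x̄ = [3] + [-6] = [-3]

z = [-3]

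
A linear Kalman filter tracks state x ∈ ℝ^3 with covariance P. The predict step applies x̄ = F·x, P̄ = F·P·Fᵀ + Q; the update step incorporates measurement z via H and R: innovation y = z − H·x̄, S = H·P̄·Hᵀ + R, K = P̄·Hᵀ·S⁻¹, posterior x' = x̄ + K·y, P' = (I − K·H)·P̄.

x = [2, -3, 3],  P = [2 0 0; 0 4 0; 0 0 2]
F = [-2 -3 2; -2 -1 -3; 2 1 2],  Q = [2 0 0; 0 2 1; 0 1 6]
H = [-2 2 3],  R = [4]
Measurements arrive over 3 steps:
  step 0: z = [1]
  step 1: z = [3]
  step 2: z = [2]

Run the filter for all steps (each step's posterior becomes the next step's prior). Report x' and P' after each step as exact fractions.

step 0: x' = [715/193, -2161/193, 1967/193], P' = [2230/193 200/193 1268/193; 200/193 11911/386 -3851/193; 1268/193 -3851/193 3450/193]
step 1: x' = [5090885/1230979, -28360858/1230979, 23480717/1230979], P' = [26706744/1230979 -44198513/1230979 46573202/1230979; -44198513/1230979 244635196/1230979 -192494234/1230979; 46573202/1230979 -192494234/1230979 159419012/1230979]
step 2: x' = [2508432134/10218312045, -1099592264/227073601, 41296020358/10218312045], P' = [287831385178/10218312045 -14356846248/227073601 616328224436/10218312045; -14356846248/227073601 143481281333/454147202 -57345297085/227073601; 616328224436/10218312045 -57345297085/227073601 2130017445502/10218312045]

step 0: x̄ = F·x = [11, -10, 7]
step 0: P̄ = F·P·Fᵀ + Q = [54 8 -12; 8 32 -23; -12 -23 26]
step 0: y = z − H·x̄ = [22]
step 0: S = H·P̄·Hᵀ + R = [386]
step 0: K = P̄·Hᵀ·S⁻¹ = [-64/193; -21/386; 28/193]
step 0: x' = x̄ + K·y = [715/193, -2161/193, 1967/193]
step 0: P' = (I − K·H)·P̄ = [2230/193 200/193 1268/193; 200/193 11911/386 -3851/193; 1268/193 -3851/193 3450/193]
step 1: x̄ = F·x = [8987/193, -5170/193, 3203/193]
step 1: P̄ = F·P·Fᵀ + Q = [230347/386 -33469/386 1635/386; -33469/386 78443/386 -59215/386; 1635/386 -59215/386 50747/386]
step 1: y = z − H·x̄ = [19284/193]
step 1: S = H·P̄·Hᵀ + R = [1230979/386]
step 1: K = P̄·Hᵀ·S⁻¹ = [-522727/1230979; 46179/1230979; 30541/1230979]
step 1: x' = x̄ + K·y = [5090885/1230979, -28360858/1230979, 23480717/1230979]
step 1: P' = (I − K·H)·P̄ = [26706744/1230979 -44198513/1230979 46573202/1230979; -44198513/1230979 244635196/1230979 -192494234/1230979; 46573202/1230979 -192494234/1230979 159419012/1230979]
step 2: x̄ = F·x = [121862238/1230979, -52263063/1230979, 28782346/1230979]
step 2: P̄ = F·P·Fᵀ + Q = [4355644782/1230979 -1723682846/1230979 920508524/1230979; -1723682846/1230979 1015814206/1230979 -633212063/1230979; 920508524/1230979 -633212063/1230979 422338722/1230979]
step 2: y = z − H·x̄ = [264365522/1230979]
step 2: S = H·P̄·Hᵀ + R = [20436624090/1230979]
step 2: K = P̄·Hᵀ·S⁻¹ = [-4698564842/10218312045; 79541287/454147202; -920212504/10218312045]
step 2: x' = x̄ + K·y = [2508432134/10218312045, -1099592264/227073601, 41296020358/10218312045]
step 2: P' = (I − K·H)·P̄ = [287831385178/10218312045 -14356846248/227073601 616328224436/10218312045; -14356846248/227073601 143481281333/454147202 -57345297085/227073601; 616328224436/10218312045 -57345297085/227073601 2130017445502/10218312045]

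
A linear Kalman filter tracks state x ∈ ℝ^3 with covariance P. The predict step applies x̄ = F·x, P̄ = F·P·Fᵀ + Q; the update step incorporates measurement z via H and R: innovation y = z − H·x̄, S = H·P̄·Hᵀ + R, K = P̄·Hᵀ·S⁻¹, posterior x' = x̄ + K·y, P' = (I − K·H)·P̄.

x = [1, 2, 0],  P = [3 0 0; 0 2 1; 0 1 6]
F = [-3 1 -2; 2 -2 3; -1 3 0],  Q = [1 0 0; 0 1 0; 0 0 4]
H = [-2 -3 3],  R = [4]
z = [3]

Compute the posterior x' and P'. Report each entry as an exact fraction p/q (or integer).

x̄ = F·x = [-1, -2, 5]
P̄ = F·P·Fᵀ + Q = [50 -51 9; -51 63 -9; 9 -9 25]
y = z − H·x̄ = [-20]
S = H·P̄·Hᵀ + R = [438]
K = P̄·Hᵀ·S⁻¹ = [40/219; -19/73; 14/73]
x' = x̄ + K·y = [-1019/219, 234/73, 85/73]
P' = (I − K·H)·P̄ = [7750/219 -2203/73 -463/73; -2203/73 2433/73 939/73; -463/73 939/73 649/73]

x' = [-1019/219, 234/73, 85/73]
P' = [7750/219 -2203/73 -463/73; -2203/73 2433/73 939/73; -463/73 939/73 649/73]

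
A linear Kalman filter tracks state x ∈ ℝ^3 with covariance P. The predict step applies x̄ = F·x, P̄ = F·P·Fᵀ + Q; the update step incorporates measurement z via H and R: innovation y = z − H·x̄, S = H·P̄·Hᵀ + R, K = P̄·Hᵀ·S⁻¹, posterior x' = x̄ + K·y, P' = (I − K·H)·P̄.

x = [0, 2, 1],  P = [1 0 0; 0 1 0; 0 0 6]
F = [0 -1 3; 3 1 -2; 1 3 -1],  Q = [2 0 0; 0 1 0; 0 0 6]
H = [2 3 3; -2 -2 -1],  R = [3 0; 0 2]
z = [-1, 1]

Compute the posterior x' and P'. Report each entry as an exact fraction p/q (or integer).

x̄ = F·x = [1, 0, 5]
P̄ = F·P·Fᵀ + Q = [57 -37 -21; -37 35 18; -21 18 22]
y = z − H·x̄ = [-18, 8]
S = H·P̄·Hᵀ + R = [372 -128; -128 84]
K = P̄·Hᵀ·S⁻¹ = [-467/929 -3687/3716; 1337/3716 709/1858; 563/1858 252/929]
x' = x̄ + K·y = [1961/929, -6361/1858, 1594/929]
P' = (I − K·H)·P̄ = [29679/3716 -15165/1858 2169/929; -15165/1858 36267/3716 -7355/1858; 2169/929 -7355/1858 2513/929]

x' = [1961/929, -6361/1858, 1594/929]
P' = [29679/3716 -15165/1858 2169/929; -15165/1858 36267/3716 -7355/1858; 2169/929 -7355/1858 2513/929]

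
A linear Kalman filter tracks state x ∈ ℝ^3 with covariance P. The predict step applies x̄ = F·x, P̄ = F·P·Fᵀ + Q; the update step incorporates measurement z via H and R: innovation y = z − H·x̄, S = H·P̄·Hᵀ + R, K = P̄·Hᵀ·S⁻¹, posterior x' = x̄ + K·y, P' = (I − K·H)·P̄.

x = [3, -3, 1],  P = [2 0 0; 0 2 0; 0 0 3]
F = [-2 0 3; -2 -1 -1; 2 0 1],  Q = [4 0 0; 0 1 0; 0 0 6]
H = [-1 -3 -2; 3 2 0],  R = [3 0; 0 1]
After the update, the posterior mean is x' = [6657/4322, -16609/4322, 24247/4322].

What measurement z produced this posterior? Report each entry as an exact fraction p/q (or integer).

x̄ = F·x = [-3, -4, 7]
P̄ = F·P·Fᵀ + Q = [39 -1 1; -1 14 -11; 1 -11 17]
S = H·P̄·Hᵀ + R = [102 -152; -152 396]
K = P̄·Hᵀ·S⁻¹ = [304/2161 2977/8644; -931/4322 -169/8644; -460/2161 -1121/8644]
x' − x̄ = [19623/4322, 679/4322, -6007/4322] = K·y
y = (KᵀK)⁻¹·Kᵀ·(x' − x̄) = [-2, 14]
z = y + H·x̄ = [-2, 14] + [1, -17] = [-1, -3]

z = [-1, -3]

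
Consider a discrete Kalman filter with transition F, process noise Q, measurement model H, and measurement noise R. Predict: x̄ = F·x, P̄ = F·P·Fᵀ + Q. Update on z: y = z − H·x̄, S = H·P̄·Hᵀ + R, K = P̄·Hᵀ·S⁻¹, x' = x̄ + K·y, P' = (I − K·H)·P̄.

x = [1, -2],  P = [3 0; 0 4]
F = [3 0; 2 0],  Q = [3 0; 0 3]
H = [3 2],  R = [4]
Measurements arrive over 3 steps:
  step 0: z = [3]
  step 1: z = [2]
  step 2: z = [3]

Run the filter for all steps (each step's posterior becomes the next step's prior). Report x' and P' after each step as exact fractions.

step 0: x' = [39/55, 26/55], P' = [312/275 -342/275; -342/275 597/275]
step 1: x' = [31626/64553, 21084/64553], P' = [73104/64553 -80370/64553; -80370/64553 140079/64553]
step 2: x' = [10675611/15130355, 7117074/15130355], P' = [17134512/15130355 -18837702/15130355; -18837702/15130355 32832597/15130355]

step 0: x̄ = F·x = [3, 2]
step 0: P̄ = F·P·Fᵀ + Q = [30 18; 18 15]
step 0: y = z − H·x̄ = [-10]
step 0: S = H·P̄·Hᵀ + R = [550]
step 0: K = P̄·Hᵀ·S⁻¹ = [63/275; 42/275]
step 0: x' = x̄ + K·y = [39/55, 26/55]
step 0: P' = (I − K·H)·P̄ = [312/275 -342/275; -342/275 597/275]
step 1: x̄ = F·x = [117/55, 78/55]
step 1: P̄ = F·P·Fᵀ + Q = [3633/275 1872/275; 1872/275 2073/275]
step 1: y = z − H·x̄ = [-397/55]
step 1: S = H·P̄·Hᵀ + R = [64553/275]
step 1: K = P̄·Hᵀ·S⁻¹ = [14643/64553; 9762/64553]
step 1: x' = x̄ + K·y = [31626/64553, 21084/64553]
step 1: P' = (I − K·H)·P̄ = [73104/64553 -80370/64553; -80370/64553 140079/64553]
step 2: x̄ = F·x = [94878/64553, 63252/64553]
step 2: P̄ = F·P·Fᵀ + Q = [851595/64553 438624/64553; 438624/64553 486075/64553]
step 2: y = z − H·x̄ = [-217479/64553]
step 2: S = H·P̄·Hᵀ + R = [15130355/64553]
step 2: K = P̄·Hᵀ·S⁻¹ = [3432033/15130355; 2288022/15130355]
step 2: x' = x̄ + K·y = [10675611/15130355, 7117074/15130355]
step 2: P' = (I − K·H)·P̄ = [17134512/15130355 -18837702/15130355; -18837702/15130355 32832597/15130355]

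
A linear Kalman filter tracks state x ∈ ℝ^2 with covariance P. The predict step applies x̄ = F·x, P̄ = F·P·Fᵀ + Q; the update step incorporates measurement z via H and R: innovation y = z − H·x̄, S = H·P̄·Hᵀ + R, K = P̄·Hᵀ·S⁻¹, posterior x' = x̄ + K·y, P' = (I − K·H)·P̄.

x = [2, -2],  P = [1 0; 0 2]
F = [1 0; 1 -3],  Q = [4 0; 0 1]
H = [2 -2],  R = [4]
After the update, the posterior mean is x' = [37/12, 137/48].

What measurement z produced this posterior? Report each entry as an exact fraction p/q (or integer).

x̄ = F·x = [2, 8]
P̄ = F·P·Fᵀ + Q = [5 1; 1 20]
S = H·P̄·Hᵀ + R = [96]
K = P̄·Hᵀ·S⁻¹ = [1/12; -19/48]
x' − x̄ = [13/12, -247/48] = K·y
y = (KᵀK)⁻¹·Kᵀ·(x' − x̄) = [13]
z = y + H·x̄ = [13] + [-12] = [1]

z = [1]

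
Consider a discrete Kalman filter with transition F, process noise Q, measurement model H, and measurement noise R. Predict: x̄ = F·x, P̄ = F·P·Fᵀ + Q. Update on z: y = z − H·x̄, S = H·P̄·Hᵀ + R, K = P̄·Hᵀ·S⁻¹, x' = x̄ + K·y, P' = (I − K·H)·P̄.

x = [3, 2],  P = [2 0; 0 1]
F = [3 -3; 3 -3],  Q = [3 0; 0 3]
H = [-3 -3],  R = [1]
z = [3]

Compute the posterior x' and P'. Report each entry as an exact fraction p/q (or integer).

x̄ = F·x = [3, 3]
P̄ = F·P·Fᵀ + Q = [30 27; 27 30]
y = z − H·x̄ = [21]
S = H·P̄·Hᵀ + R = [1027]
K = P̄·Hᵀ·S⁻¹ = [-171/1027; -171/1027]
x' = x̄ + K·y = [-510/1027, -510/1027]
P' = (I − K·H)·P̄ = [1569/1027 -1512/1027; -1512/1027 1569/1027]

x' = [-510/1027, -510/1027]
P' = [1569/1027 -1512/1027; -1512/1027 1569/1027]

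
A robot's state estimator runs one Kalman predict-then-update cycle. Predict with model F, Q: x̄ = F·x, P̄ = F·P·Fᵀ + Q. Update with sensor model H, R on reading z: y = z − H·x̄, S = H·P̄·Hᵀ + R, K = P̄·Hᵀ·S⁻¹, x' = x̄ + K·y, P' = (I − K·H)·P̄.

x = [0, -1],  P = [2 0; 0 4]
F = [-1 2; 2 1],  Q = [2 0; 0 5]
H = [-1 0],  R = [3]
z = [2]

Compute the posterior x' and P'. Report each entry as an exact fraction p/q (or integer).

x̄ = F·x = [-2, -1]
P̄ = F·P·Fᵀ + Q = [20 4; 4 17]
y = z − H·x̄ = [0]
S = H·P̄·Hᵀ + R = [23]
K = P̄·Hᵀ·S⁻¹ = [-20/23; -4/23]
x' = x̄ + K·y = [-2, -1]
P' = (I − K·H)·P̄ = [60/23 12/23; 12/23 375/23]

x' = [-2, -1]
P' = [60/23 12/23; 12/23 375/23]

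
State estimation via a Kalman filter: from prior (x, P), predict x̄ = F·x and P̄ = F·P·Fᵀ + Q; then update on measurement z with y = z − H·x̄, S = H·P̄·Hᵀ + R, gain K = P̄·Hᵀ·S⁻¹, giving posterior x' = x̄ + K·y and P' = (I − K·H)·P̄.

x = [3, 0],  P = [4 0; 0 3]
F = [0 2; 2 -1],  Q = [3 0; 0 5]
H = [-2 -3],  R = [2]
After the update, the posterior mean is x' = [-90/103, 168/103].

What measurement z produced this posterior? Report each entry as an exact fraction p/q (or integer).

x̄ = F·x = [0, 6]
P̄ = F·P·Fᵀ + Q = [15 -6; -6 24]
S = H·P̄·Hᵀ + R = [206]
K = P̄·Hᵀ·S⁻¹ = [-6/103; -30/103]
x' − x̄ = [-90/103, -450/103] = K·y
y = (KᵀK)⁻¹·Kᵀ·(x' − x̄) = [15]
z = y + H·x̄ = [15] + [-18] = [-3]

z = [-3]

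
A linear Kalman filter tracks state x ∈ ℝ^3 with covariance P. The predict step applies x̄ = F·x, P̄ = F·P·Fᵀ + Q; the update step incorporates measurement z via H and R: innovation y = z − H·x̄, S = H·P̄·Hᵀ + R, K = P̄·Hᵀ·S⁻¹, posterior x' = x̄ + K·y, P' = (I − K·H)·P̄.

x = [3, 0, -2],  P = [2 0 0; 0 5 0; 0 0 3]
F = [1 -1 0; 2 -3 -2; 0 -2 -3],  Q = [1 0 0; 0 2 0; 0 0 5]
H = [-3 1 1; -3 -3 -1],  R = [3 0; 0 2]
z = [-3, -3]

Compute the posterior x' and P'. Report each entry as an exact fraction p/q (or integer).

x̄ = F·x = [3, 10, 6]
P̄ = F·P·Fᵀ + Q = [8 19 10; 19 67 48; 10 48 52]
y = z − H·x̄ = [-10, 42]
S = H·P̄·Hᵀ + R = [116 -259; -259 1419]
K = P̄·Hᵀ·S⁻¹ = [-16474/97523 -9261/97523; 3048/97523 -20474/97523; 40796/97523 -8086/97523]
x' = x̄ + K·y = [68347/97523, 84842/97523, -162434/97523]
P' = (I − K·H)·P̄ = [19803/97523 -25437/97523 35424/97523; -25437/97523 92213/97523 -159380/97523; 35424/97523 -159380/97523 388040/97523]

x' = [68347/97523, 84842/97523, -162434/97523]
P' = [19803/97523 -25437/97523 35424/97523; -25437/97523 92213/97523 -159380/97523; 35424/97523 -159380/97523 388040/97523]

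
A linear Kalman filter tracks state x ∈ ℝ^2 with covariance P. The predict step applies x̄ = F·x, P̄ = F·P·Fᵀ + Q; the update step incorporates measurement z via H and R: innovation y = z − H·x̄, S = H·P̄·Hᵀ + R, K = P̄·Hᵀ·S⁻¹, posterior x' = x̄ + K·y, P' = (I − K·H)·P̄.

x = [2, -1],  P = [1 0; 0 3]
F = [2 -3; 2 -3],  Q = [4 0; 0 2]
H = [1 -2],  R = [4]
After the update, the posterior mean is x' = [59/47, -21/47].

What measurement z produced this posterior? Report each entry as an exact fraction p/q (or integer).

x̄ = F·x = [7, 7]
P̄ = F·P·Fᵀ + Q = [35 31; 31 33]
S = H·P̄·Hᵀ + R = [47]
K = P̄·Hᵀ·S⁻¹ = [-27/47; -35/47]
x' − x̄ = [-270/47, -350/47] = K·y
y = (KᵀK)⁻¹·Kᵀ·(x' − x̄) = [10]
z = y + H·x̄ = [10] + [-7] = [3]

z = [3]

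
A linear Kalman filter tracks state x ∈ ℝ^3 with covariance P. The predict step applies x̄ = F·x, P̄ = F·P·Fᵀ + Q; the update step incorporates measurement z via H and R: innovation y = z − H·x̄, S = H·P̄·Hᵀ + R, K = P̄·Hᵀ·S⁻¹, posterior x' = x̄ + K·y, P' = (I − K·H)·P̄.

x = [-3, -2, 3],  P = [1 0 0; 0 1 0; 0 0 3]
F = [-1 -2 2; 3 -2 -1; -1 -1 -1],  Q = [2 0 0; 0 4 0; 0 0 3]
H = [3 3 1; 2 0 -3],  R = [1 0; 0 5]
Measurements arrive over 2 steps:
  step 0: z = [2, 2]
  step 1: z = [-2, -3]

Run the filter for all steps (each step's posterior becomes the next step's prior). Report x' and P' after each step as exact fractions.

step 0: x̄ = F·x = [13, -8, 2]
step 0: P̄ = F·P·Fᵀ + Q = [19 -5 -3; -5 20 2; -3 2 8]
step 0: y = z − H·x̄ = [-15, -18]
step 0: S = H·P̄·Hᵀ + R = [264 63; 63 189]
step 0: K = P̄·Hᵀ·S⁻¹ = [70/729 3317/15309; 157/729 -2395/15309; 5/81 -305/1701]
step 0: x' = x̄ + K·y = [4343/567, -4771/567, 271/63]
step 0: P' = (I − K·H)·P̄ = [77642/15309 -92563/15309 5137/1701; -92563/15309 112901/15309 -6413/1701; 5137/1701 -6413/1701 437/189]
step 1: x̄ = F·x = [3359/189, 2876/81, -2011/567]
step 1: P̄ = F·P·Fᵀ + Q = [67556/1701 45581/729 -30424/5103; 45581/729 264215/2187 -20683/2187; -30424/5103 -20683/2187 63773/15309]
step 1: y = z − H·x̄ = [-89750/567, -1328/27]
step 1: S = H·P̄·Hᵀ + R = [38009963/15309 530564/729; 530564/729 66314/243]
step 1: K = P̄·Hᵀ·S⁻¹ = [5740751/75460299 34798378/226380897; 91484351/377301495 -191181877/2263808970; 1069392/25153433 -30617591/150920598]
step 1: x' = x̄ + K·y = [-414310535/226380897, 1448288674/1131904485, -22491655/75460299]
step 1: P' = (I − K·H)·P̄ = [424578493/226380897 -493856086/226380897 75018344/75460299; -493856086/226380897 6112775377/2263808970 -198249163/150920598; 75018344/75460299 -198249163/150920598 50351259/50306866]

step 0: x' = [4343/567, -4771/567, 271/63], P' = [77642/15309 -92563/15309 5137/1701; -92563/15309 112901/15309 -6413/1701; 5137/1701 -6413/1701 437/189]
step 1: x' = [-414310535/226380897, 1448288674/1131904485, -22491655/75460299], P' = [424578493/226380897 -493856086/226380897 75018344/75460299; -493856086/226380897 6112775377/2263808970 -198249163/150920598; 75018344/75460299 -198249163/150920598 50351259/50306866]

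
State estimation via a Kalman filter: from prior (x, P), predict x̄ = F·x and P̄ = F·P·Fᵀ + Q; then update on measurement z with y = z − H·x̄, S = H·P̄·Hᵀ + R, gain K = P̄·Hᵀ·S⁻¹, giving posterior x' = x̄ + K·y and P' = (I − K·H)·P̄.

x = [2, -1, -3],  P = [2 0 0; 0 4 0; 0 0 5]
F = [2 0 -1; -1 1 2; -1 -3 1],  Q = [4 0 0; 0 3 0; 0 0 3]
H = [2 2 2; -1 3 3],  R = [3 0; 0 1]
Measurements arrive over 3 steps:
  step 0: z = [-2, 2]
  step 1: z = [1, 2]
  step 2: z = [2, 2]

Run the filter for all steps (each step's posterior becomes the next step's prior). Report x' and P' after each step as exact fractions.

step 0: x' = [-2469/2401, -38513/16807, 43300/16807], P' = [473/1029 -1580/7203 701/2401; -1580/7203 770162/50421 -256931/16807; 701/2401 -256931/16807 258957/16807]
step 1: x' = [-2025954118/7287879857, 7847153012/7287879857, -3489875724/7287879857], P' = [3219092271/7287879857 122463306/7287879857 384846567/7287879857; 122463306/7287879857 16692518027/7287879857 -16528056056/7287879857; 384846567/7287879857 -16528056056/7287879857 17148156398/7287879857]
step 2: x' = [26893339519192/176223217106757, 228145006270372/176223217106757, -100370180504168/176223217106757], P' = [77772425183306/176223217106757 3645221682821/176223217106757 8586465063845/176223217106757; 3645221682821/176223217106757 390075500305802/176223217106757 -385448837898022/176223217106757; 8586465063845/176223217106757 -385448837898022/176223217106757 399761862710798/176223217106757]

step 0: x̄ = F·x = [7, -9, -2]
step 0: P̄ = F·P·Fᵀ + Q = [17 -14 -9; -14 29 0; -9 0 46]
step 0: y = z − H·x̄ = [6, 42]
step 0: S = H·P̄·Hᵀ + R = [187 324; 324 831]
step 0: K = P̄·Hᵀ·S⁻¹ = [852/2401 -1742/7203; -2598/16807 9167/50421; 4622/16807 1171/16807]
step 0: x' = x̄ + K·y = [-2469/2401, -38513/16807, 43300/16807]
step 0: P' = (I − K·H)·P̄ = [473/1029 -1580/7203 701/2401; -1580/7203 770162/50421 -256931/16807; 701/2401 -256931/16807 258957/16807]
step 1: x̄ = F·x = [-77866/16807, 65370/16807, 176122/16807]
step 1: P̄ = F·P·Fᵀ + Q = [1012379/50421 -777818/50421 -3025081/50421; -777818/50421 932150/50421 3054115/50421; -3025081/50421 3054115/50421 12411725/50421]
step 1: y = z − H·x̄ = [-310445/16807, -768728/16807]
step 1: S = H·P̄·Hᵀ + R = [51586007/50421 99476276/50421; 99476276/50421 198949139/50421]
step 1: K = P̄·Hᵀ·S⁻¹ = [2484268096/7287879857 -1697162652/7287879857; 191283518/7287879857 370922607/7287879857; 669964606/7287879857 1475454459/7287879857]
step 1: x' = x̄ + K·y = [-2025954118/7287879857, 7847153012/7287879857, -3489875724/7287879857]
step 1: P' = (I − K·H)·P̄ = [3219092271/7287879857 122463306/7287879857 384846567/7287879857; 122463306/7287879857 16692518027/7287879857 -16528056056/7287879857; 384846567/7287879857 -16528056056/7287879857 17148156398/7287879857]
step 2: x̄ = F·x = [-562032512/7287879857, 2893355682/7287879857, -25005380642/7287879857]
step 2: P̄ = F·P·Fᵀ + Q = [57636658642/7287879857 -22037281835/7287879857 -72750749243/7287879857; -22037281835/7287879857 42471338357/7287879857 69168518177/7287879857; -72750749243/7287879857 69168518177/7287879857 291596973521/7287879857]
step 2: y = z − H·x̄ = [59923874658/7287879857, 80349802082/7287879857]
step 2: S = H·P̄·Hᵀ + R = [1383727418443/7287879857 2340006647796/7287879857; 2340006647796/7287879857 4885300859055/7287879857]
step 2: K = P̄·Hᵀ·S⁻¹ = [20000913762216/58741072368919 -41077364943308/176223217106757; 1838196464578/58741072368919 10234765540519/176223217106757; 5088775528138/58741072368919 34352609374483/176223217106757]
step 2: x' = x̄ + K·y = [26893339519192/176223217106757, 228145006270372/176223217106757, -100370180504168/176223217106757]
step 2: P' = (I − K·H)·P̄ = [77772425183306/176223217106757 3645221682821/176223217106757 8586465063845/176223217106757; 3645221682821/176223217106757 390075500305802/176223217106757 -385448837898022/176223217106757; 8586465063845/176223217106757 -385448837898022/176223217106757 399761862710798/176223217106757]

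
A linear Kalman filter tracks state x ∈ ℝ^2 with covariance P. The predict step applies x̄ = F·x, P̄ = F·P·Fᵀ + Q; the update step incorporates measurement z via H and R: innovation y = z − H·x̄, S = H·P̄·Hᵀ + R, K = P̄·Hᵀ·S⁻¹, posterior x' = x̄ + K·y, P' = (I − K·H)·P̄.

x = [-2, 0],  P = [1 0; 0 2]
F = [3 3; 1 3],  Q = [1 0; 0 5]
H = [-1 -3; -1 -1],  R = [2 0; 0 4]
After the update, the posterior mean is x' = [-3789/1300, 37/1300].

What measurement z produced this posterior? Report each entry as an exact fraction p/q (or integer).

x̄ = F·x = [-6, -2]
P̄ = F·P·Fᵀ + Q = [28 21; 21 24]
S = H·P̄·Hᵀ + R = [372 184; 184 98]
K = P̄·Hᵀ·S⁻¹ = [49/1300 -371/650; -417/1300 93/650]
x' − x̄ = [4011/1300, 2637/1300] = K·y
y = (KᵀK)⁻¹·Kᵀ·(x' − x̄) = [-9, -6]
z = y + H·x̄ = [-9, -6] + [12, 8] = [3, 2]

z = [3, 2]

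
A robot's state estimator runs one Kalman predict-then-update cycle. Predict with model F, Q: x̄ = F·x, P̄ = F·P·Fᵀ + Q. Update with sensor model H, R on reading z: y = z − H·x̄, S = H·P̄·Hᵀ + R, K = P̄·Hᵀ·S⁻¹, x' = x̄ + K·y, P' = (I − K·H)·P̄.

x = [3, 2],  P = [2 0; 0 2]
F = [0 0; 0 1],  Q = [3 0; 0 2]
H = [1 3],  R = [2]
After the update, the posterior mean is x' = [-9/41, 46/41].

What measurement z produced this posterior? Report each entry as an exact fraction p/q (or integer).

x̄ = F·x = [0, 2]
P̄ = F·P·Fᵀ + Q = [3 0; 0 4]
S = H·P̄·Hᵀ + R = [41]
K = P̄·Hᵀ·S⁻¹ = [3/41; 12/41]
x' − x̄ = [-9/41, -36/41] = K·y
y = (KᵀK)⁻¹·Kᵀ·(x' − x̄) = [-3]
z = y + H·x̄ = [-3] + [6] = [3]

z = [3]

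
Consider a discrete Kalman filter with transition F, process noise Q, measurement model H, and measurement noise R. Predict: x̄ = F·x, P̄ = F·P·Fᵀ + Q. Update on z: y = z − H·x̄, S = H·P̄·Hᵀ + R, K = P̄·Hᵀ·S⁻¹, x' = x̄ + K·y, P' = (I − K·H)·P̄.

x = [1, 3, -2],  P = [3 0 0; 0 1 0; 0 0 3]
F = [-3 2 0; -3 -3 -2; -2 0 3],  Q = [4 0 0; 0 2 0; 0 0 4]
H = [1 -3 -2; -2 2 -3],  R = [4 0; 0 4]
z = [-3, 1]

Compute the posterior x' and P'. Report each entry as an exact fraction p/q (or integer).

x' = [3113081/355201, 277430/50743, -895193/355201]
P' = [6904743/355201 533987/50743 -2066916/355201; 533987/50743 43507/7249 -159892/50743; -2066916/355201 -159892/50743 726932/355201]

x̄ = F·x = [3, -8, -8]
P̄ = F·P·Fᵀ + Q = [35 21 18; 21 50 0; 18 0 43]
y = z − H·x̄ = [-46, -1]
S = H·P̄·Hᵀ + R = [463 74; 74 779]
K = P̄·Hᵀ·S⁻¹ = [-43788/355201 -33230/355201; -14969/50743 5200/50743; -40762/355201 -71363/355201]
x' = x̄ + K·y = [3113081/355201, 277430/50743, -895193/355201]
P' = (I − K·H)·P̄ = [6904743/355201 533987/50743 -2066916/355201; 533987/50743 43507/7249 -159892/50743; -2066916/355201 -159892/50743 726932/355201]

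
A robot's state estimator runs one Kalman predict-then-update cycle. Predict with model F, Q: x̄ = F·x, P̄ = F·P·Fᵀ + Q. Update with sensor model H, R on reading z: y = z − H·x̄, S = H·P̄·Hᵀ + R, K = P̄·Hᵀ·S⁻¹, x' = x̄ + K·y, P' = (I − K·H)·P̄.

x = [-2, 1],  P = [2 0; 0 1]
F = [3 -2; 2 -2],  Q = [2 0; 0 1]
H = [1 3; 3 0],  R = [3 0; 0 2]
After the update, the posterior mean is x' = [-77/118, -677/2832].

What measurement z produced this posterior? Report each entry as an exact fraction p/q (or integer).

x̄ = F·x = [-8, -6]
P̄ = F·P·Fᵀ + Q = [24 16; 16 13]
S = H·P̄·Hᵀ + R = [240 216; 216 218]
K = P̄·Hᵀ·S⁻¹ = [3/118 18/59; 811/2832 -15/236]
x' − x̄ = [867/118, 16315/2832] = K·y
y = (KᵀK)⁻¹·Kᵀ·(x' − x̄) = [25, 22]
z = y + H·x̄ = [25, 22] + [-26, -24] = [-1, -2]

z = [-1, -2]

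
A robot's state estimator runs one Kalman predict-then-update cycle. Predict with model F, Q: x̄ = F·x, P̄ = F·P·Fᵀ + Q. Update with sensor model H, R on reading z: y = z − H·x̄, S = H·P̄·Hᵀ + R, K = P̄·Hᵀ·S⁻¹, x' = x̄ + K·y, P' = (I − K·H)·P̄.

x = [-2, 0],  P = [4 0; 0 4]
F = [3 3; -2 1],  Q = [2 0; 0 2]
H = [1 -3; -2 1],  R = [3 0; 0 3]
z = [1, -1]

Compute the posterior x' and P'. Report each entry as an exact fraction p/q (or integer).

x' = [16436/39239, -5656/39239]
P' = [45186/39239 22152/39239; 22152/39239 22458/39239]

x̄ = F·x = [-6, 4]
P̄ = F·P·Fᵀ + Q = [74 -12; -12 22]
y = z − H·x̄ = [19, -17]
S = H·P̄·Hᵀ + R = [347 -298; -298 369]
K = P̄·Hᵀ·S⁻¹ = [-7090/39239 -22740/39239; -15074/39239 -7282/39239]
x' = x̄ + K·y = [16436/39239, -5656/39239]
P' = (I − K·H)·P̄ = [45186/39239 22152/39239; 22152/39239 22458/39239]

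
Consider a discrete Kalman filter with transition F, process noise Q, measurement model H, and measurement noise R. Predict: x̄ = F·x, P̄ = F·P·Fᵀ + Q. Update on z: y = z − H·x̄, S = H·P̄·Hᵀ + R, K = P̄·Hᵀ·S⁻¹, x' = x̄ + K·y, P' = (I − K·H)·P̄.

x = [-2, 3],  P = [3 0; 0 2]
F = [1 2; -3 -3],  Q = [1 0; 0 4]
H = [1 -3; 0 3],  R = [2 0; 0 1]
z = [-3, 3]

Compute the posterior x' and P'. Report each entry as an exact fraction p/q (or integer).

x' = [1570/1393, 225/199]
P' = [3993/2786 57/398; 57/398 35/398]

x̄ = F·x = [4, -3]
P̄ = F·P·Fᵀ + Q = [12 -21; -21 49]
y = z − H·x̄ = [-16, 12]
S = H·P̄·Hᵀ + R = [581 -504; -504 442]
K = P̄·Hᵀ·S⁻¹ = [699/1393 171/398; -12/199 105/398]
x' = x̄ + K·y = [1570/1393, 225/199]
P' = (I − K·H)·P̄ = [3993/2786 57/398; 57/398 35/398]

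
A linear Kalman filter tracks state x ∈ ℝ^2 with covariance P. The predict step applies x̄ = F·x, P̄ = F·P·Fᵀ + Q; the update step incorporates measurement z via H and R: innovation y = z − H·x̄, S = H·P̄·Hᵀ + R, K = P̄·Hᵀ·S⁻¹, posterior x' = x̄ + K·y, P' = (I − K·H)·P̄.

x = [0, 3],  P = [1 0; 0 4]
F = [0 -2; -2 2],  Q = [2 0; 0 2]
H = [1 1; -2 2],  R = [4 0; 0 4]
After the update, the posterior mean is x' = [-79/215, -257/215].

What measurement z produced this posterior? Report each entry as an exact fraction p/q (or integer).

x̄ = F·x = [-6, 6]
P̄ = F·P·Fᵀ + Q = [18 -16; -16 22]
S = H·P̄·Hᵀ + R = [12 8; 8 292]
K = P̄·Hᵀ·S⁻¹ = [141/430 -52/215; 143/430 54/215]
x' − x̄ = [1211/215, -1547/215] = K·y
y = (KᵀK)⁻¹·Kᵀ·(x' − x̄) = [-2, -26]
z = y + H·x̄ = [-2, -26] + [0, 24] = [-2, -2]

z = [-2, -2]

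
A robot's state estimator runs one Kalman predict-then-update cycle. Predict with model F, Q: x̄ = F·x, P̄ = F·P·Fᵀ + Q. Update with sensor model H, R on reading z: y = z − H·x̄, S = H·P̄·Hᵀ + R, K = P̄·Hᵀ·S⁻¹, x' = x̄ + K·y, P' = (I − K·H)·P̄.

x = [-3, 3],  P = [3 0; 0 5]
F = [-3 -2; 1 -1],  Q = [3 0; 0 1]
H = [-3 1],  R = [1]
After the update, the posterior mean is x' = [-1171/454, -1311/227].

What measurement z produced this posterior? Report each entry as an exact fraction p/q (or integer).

z = [2]

x̄ = F·x = [3, -6]
P̄ = F·P·Fᵀ + Q = [50 1; 1 9]
S = H·P̄·Hᵀ + R = [454]
K = P̄·Hᵀ·S⁻¹ = [-149/454; 3/227]
x' − x̄ = [-2533/454, 51/227] = K·y
y = (KᵀK)⁻¹·Kᵀ·(x' − x̄) = [17]
z = y + H·x̄ = [17] + [-15] = [2]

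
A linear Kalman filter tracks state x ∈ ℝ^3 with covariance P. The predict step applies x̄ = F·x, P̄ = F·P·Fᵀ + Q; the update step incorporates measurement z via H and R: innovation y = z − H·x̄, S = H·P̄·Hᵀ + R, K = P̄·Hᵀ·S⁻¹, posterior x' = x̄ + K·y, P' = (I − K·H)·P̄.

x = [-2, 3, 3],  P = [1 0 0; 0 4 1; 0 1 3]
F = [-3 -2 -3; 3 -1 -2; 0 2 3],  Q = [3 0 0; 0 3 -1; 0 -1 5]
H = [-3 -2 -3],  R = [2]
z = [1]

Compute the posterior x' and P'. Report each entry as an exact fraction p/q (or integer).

x̄ = F·x = [-9, -15, 15]
P̄ = F·P·Fᵀ + Q = [67 24 -55; 24 32 -34; -55 -34 60]
y = z − H·x̄ = [-11]
S = H·P̄·Hᵀ + R = [163]
K = P̄·Hᵀ·S⁻¹ = [-84/163; -34/163; 53/163]
x' = x̄ + K·y = [-543/163, -2071/163, 1862/163]
P' = (I − K·H)·P̄ = [3865/163 1056/163 -4513/163; 1056/163 4060/163 -3740/163; -4513/163 -3740/163 6971/163]

x' = [-543/163, -2071/163, 1862/163]
P' = [3865/163 1056/163 -4513/163; 1056/163 4060/163 -3740/163; -4513/163 -3740/163 6971/163]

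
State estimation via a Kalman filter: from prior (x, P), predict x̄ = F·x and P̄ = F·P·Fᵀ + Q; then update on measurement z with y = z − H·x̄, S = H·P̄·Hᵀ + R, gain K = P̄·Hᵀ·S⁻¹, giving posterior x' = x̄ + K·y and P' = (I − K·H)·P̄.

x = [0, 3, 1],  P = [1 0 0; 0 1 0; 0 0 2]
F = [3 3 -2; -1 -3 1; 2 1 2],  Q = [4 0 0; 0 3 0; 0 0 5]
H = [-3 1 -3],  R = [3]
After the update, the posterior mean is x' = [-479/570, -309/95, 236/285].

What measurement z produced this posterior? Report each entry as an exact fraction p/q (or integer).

x̄ = F·x = [7, -8, 5]
P̄ = F·P·Fᵀ + Q = [30 -16 1; -16 15 -1; 1 -1 18]
S = H·P̄·Hᵀ + R = [570]
K = P̄·Hᵀ·S⁻¹ = [-109/570; 11/95; -29/285]
x' − x̄ = [-4469/570, 451/95, -1189/285] = K·y
y = (KᵀK)⁻¹·Kᵀ·(x' − x̄) = [41]
z = y + H·x̄ = [41] + [-44] = [-3]

z = [-3]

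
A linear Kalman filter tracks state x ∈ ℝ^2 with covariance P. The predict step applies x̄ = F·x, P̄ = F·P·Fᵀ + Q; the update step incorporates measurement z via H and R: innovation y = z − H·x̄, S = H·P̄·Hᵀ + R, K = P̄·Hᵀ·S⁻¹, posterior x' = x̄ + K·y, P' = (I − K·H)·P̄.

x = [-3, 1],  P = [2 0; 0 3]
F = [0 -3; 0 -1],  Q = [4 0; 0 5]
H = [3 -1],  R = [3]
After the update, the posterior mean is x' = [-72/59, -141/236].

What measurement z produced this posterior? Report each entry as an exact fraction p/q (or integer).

x̄ = F·x = [-3, -1]
P̄ = F·P·Fᵀ + Q = [31 9; 9 8]
S = H·P̄·Hᵀ + R = [236]
K = P̄·Hᵀ·S⁻¹ = [21/59; 19/236]
x' − x̄ = [105/59, 95/236] = K·y
y = (KᵀK)⁻¹·Kᵀ·(x' − x̄) = [5]
z = y + H·x̄ = [5] + [-8] = [-3]

z = [-3]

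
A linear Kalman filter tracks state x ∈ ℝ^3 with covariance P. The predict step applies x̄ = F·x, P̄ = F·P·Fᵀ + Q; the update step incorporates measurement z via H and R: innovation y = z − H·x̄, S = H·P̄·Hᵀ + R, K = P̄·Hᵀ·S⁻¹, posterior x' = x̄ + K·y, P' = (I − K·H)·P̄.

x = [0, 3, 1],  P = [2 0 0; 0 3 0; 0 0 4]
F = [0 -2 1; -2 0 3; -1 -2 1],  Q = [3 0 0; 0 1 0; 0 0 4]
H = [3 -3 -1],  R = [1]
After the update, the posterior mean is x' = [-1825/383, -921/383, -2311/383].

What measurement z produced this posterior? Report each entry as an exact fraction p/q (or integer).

x̄ = F·x = [-5, 3, -5]
P̄ = F·P·Fᵀ + Q = [19 12 16; 12 45 16; 16 16 22]
S = H·P̄·Hᵀ + R = [383]
K = P̄·Hᵀ·S⁻¹ = [5/383; -115/383; -22/383]
x' − x̄ = [90/383, -2070/383, -396/383] = K·y
y = (KᵀK)⁻¹·Kᵀ·(x' − x̄) = [18]
z = y + H·x̄ = [18] + [-19] = [-1]

z = [-1]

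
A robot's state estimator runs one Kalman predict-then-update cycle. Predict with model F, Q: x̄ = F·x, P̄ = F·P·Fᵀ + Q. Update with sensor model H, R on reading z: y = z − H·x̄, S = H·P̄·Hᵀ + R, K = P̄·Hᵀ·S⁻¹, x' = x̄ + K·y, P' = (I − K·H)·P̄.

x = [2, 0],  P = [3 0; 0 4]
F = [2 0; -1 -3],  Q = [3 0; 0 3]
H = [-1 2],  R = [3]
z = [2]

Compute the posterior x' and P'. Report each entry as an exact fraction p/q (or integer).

x' = [19/7, 16/7]
P' = [807/70 39/7; 39/7 24/7]

x̄ = F·x = [4, -2]
P̄ = F·P·Fᵀ + Q = [15 -6; -6 42]
y = z − H·x̄ = [10]
S = H·P̄·Hᵀ + R = [210]
K = P̄·Hᵀ·S⁻¹ = [-9/70; 3/7]
x' = x̄ + K·y = [19/7, 16/7]
P' = (I − K·H)·P̄ = [807/70 39/7; 39/7 24/7]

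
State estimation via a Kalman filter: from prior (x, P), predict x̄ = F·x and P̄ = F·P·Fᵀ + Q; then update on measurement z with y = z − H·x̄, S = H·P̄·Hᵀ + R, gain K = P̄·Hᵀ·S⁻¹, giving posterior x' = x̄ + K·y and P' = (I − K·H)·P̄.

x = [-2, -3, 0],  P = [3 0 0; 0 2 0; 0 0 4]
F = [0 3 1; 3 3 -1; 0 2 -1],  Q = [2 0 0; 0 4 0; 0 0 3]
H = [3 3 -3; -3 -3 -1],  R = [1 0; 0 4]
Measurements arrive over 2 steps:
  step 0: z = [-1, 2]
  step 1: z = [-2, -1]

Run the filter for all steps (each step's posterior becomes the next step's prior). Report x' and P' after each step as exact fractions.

step 0: x̄ = F·x = [-9, -15, -6]
step 0: P̄ = F·P·Fᵀ + Q = [24 14 8; 14 53 16; 8 16 15]
step 0: y = z − H·x̄ = [53, -76]
step 0: S = H·P̄·Hᵀ + R = [649 -756; -756 1108]
step 0: K = P̄·Hᵀ·S⁻¹ = [1872/36889 -5569/73778; 1368/36889 -25165/147556; -8964/36889 -36051/147556]
step 0: x' = x̄ + K·y = [-21163/36889, -2696/36889, -11457/36889]
step 0: P' = (I − K·H)·P̄ = [377147/36889 -748413/73778 4633/73778; -748413/73778 1522447/147556 23797/147556; 4633/73778 23797/147556 45015/147556]
step 1: x̄ = F·x = [-19545/36889, -60120/36889, 6065/36889]
step 1: P̄ = F·P·Fᵀ + Q = [3546233/36889 53343/36889 4532935/73778; 53343/36889 193327/36889 25979/73778; 4532935/73778 25979/73778 6482283/147556]
step 1: y = z − H·x̄ = [183412/36889, -269819/36889]
step 1: S = H·P̄·Hᵀ + R = [32832055/147556 -64311039/147556; -64311039/147556 200244331/147556]
step 1: K = P̄·Hᵀ·S⁻¹ = [-1067907456/16526086039 -4656034022/16526086039; 2492705304/16526086039 551985314/16526086039; -4017149388/16526086039 -4082611695/16526086039]
step 1: x' = x̄ + K·y = [19990161019/16526086039, -18577146382/16526086039, 12605478956/16526086039]
step 1: P' = (I − K·H)·P̄ = [55416694426/16526086039 -50849652692/16526086039 4923010886/16526086039; -50849652692/16526086039 50505392820/16526086039 -1175161640/16526086039; 4923010886/16526086039 -1175161640/16526086039 5086899042/16526086039]

step 0: x' = [-21163/36889, -2696/36889, -11457/36889], P' = [377147/36889 -748413/73778 4633/73778; -748413/73778 1522447/147556 23797/147556; 4633/73778 23797/147556 45015/147556]
step 1: x' = [19990161019/16526086039, -18577146382/16526086039, 12605478956/16526086039], P' = [55416694426/16526086039 -50849652692/16526086039 4923010886/16526086039; -50849652692/16526086039 50505392820/16526086039 -1175161640/16526086039; 4923010886/16526086039 -1175161640/16526086039 5086899042/16526086039]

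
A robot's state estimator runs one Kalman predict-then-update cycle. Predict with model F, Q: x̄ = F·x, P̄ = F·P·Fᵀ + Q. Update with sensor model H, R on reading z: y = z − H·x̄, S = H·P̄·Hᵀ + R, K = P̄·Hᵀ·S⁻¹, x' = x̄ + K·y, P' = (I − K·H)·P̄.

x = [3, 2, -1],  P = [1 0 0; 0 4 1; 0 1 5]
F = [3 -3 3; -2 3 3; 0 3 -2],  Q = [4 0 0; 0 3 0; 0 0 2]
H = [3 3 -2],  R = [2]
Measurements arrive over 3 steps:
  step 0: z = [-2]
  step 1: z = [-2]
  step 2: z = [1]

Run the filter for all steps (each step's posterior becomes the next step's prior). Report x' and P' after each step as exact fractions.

step 0: x' = [2599/794, -13/794, 7021/1191], P' = [22037/794 -32535/794 -7930/397; -32535/794 52337/794 14800/397; -7930/397 14800/397 31024/1191]
step 1: x' = [402226215/10242533, -562137873/10242533, -229962267/10242533], P' = [7774336394/10242533 -10592371506/10242533 -4226205252/10242533; -10592371506/10242533 14450956112/10242533 5783105172/10242533; -4226205252/10242533 5783105172/10242533 2334582283/10242533]
step 2: x' = [745514850411/5871831001, -1018664635030/5871831001, -1237491870763/17615493003], P' = [98465714612173/5871831001 -134285217476937/5871831001 -53718434090796/5871831001; -134285217476937/5871831001 183145946390659/5871831001 73274267432068/5871831001; -53718434090796/5871831001 73274267432068/5871831001 87983021744950/17615493003]

step 0: x̄ = F·x = [0, -3, 8]
step 0: P̄ = F·P·Fᵀ + Q = [76 3 -51; 3 106 9; -51 9 46]
step 0: y = z − H·x̄ = [23]
step 0: S = H·P̄·Hᵀ + R = [2382]
step 0: K = P̄·Hᵀ·S⁻¹ = [113/794; 103/794; -109/1191]
step 0: x' = x̄ + K·y = [2599/794, -13/794, 7021/1191]
step 0: P' = (I − K·H)·P̄ = [22037/794 -32535/794 -7930/397; -32535/794 52337/794 14800/397; -7930/397 14800/397 31024/1191]
step 1: x̄ = F·x = [10939/397, 8805/794, -28201/2382]
step 1: P̄ = F·P·Fᵀ + Q = [313018/397 -476358/397 -174392/397; -476358/397 1861247/794 567507/794; -174392/397 567507/794 600455/2382]
step 1: y = z − H·x̄ = [-337313/2382]
step 1: S = H·P̄·Hᵀ + R = [10242533/2382]
step 1: K = P̄·Hᵀ·S⁻¹ = [-847416/10242533; 4771737/10242533; 767597/10242533]
step 1: x' = x̄ + K·y = [402226215/10242533, -562137873/10242533, -229962267/10242533]
step 1: P' = (I − K·H)·P̄ = [7774336394/10242533 -10592371506/10242533 -4226205252/10242533; -10592371506/10242533 14450956112/10242533 5783105172/10242533; -4226205252/10242533 5783105172/10242533 2334582283/10242533]
step 2: x̄ = F·x = [2203205463/10242533, -3180752850/10242533, -1226489085/10242533]
step 2: P̄ = F·P·Fᵀ + Q = [231574942709/10242533 -327257571171/10242533 -127293633168/10242533; -327257571171/10242533 464116732922/10242533 180049834854/10242533; -127293633168/10242533 180049834854/10242533 70020157142/10242533]
step 2: y = z − H·x̄ = [489906524/10242533]
step 2: S = H·P̄·Hᵀ + R = [17615493003/10242533]
step 2: K = P̄·Hᵀ·S⁻¹ = [-10820206350/5871831001; 16825938515/5871831001; 18228290774/17615493003]
step 2: x' = x̄ + K·y = [745514850411/5871831001, -1018664635030/5871831001, -1237491870763/17615493003]
step 2: P' = (I − K·H)·P̄ = [98465714612173/5871831001 -134285217476937/5871831001 -53718434090796/5871831001; -134285217476937/5871831001 183145946390659/5871831001 73274267432068/5871831001; -53718434090796/5871831001 73274267432068/5871831001 87983021744950/17615493003]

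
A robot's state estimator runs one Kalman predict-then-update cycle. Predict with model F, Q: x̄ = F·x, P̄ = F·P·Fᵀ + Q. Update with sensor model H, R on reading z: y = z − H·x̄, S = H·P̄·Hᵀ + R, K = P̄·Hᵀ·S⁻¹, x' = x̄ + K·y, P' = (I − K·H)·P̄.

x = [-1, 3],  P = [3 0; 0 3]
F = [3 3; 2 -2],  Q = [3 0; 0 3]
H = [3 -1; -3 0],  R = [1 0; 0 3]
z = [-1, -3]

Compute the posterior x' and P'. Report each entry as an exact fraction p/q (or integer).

x̄ = F·x = [6, -8]
P̄ = F·P·Fᵀ + Q = [57 0; 0 27]
y = z − H·x̄ = [-27, 15]
S = H·P̄·Hᵀ + R = [541 -513; -513 516]
K = P̄·Hᵀ·S⁻¹ = [171/5329 -1596/5329; -4644/5329 -4617/5329]
x' = x̄ + K·y = [3417/5329, 13501/5329]
P' = (I − K·H)·P̄ = [1596/5329 4617/5329; 4617/5329 18495/5329]

x' = [3417/5329, 13501/5329]
P' = [1596/5329 4617/5329; 4617/5329 18495/5329]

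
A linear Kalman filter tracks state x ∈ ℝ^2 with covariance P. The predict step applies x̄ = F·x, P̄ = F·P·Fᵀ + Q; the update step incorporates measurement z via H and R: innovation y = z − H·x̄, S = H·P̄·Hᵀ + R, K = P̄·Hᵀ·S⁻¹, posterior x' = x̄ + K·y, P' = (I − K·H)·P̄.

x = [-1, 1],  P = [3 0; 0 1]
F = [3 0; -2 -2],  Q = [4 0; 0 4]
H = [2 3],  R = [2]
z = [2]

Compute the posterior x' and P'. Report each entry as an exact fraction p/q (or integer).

x̄ = F·x = [-3, 0]
P̄ = F·P·Fᵀ + Q = [31 -18; -18 20]
y = z − H·x̄ = [8]
S = H·P̄·Hᵀ + R = [90]
K = P̄·Hᵀ·S⁻¹ = [4/45; 4/15]
x' = x̄ + K·y = [-103/45, 32/15]
P' = (I − K·H)·P̄ = [1363/45 -302/15; -302/15 68/5]

x' = [-103/45, 32/15]
P' = [1363/45 -302/15; -302/15 68/5]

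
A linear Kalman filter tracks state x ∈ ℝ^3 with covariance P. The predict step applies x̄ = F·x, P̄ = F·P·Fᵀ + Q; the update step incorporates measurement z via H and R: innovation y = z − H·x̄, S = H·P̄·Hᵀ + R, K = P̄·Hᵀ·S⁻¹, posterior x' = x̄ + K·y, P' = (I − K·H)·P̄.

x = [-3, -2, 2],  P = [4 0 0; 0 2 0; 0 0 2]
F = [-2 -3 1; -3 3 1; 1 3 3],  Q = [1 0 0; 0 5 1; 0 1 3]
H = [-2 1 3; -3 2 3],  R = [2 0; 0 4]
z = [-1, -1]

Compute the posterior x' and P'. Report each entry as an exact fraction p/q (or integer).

x̄ = F·x = [14, 5, -3]
P̄ = F·P·Fᵀ + Q = [37 8 -20; 8 61 13; -20 13 43]
y = z − H·x̄ = [31, 40]
S = H·P̄·Hᵀ + R = [884 1092; 1092 1388]
K = P̄·Hᵀ·S⁻¹ = [-1407/8632 11/664; -8253/8632 565/664; 343/664 -167/664]
x' = x̄ + K·y = [82951/8632, 81117/8632, 1961/664]
P' = (I − K·H)·P̄ = [164267/8632 167653/8632 4053/664; 167653/8632 213539/8632 2699/664; 4053/664 2699/664 2031/664]

x' = [82951/8632, 81117/8632, 1961/664]
P' = [164267/8632 167653/8632 4053/664; 167653/8632 213539/8632 2699/664; 4053/664 2699/664 2031/664]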